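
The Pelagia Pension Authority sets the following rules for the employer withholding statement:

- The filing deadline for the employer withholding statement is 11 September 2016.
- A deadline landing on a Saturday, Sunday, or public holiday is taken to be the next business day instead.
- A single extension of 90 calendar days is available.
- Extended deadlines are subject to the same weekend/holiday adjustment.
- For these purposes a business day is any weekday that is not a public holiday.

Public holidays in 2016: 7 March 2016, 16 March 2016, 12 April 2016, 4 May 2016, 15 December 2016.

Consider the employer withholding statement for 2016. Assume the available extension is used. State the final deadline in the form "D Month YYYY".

12 December 2016

The statutory due date is 11 September 2016.
11 September 2016 is a Sunday, so it moves to the next business day, 12 September 2016 (Monday).
With the 90-day extension, 12 September 2016 becomes 11 December 2016.
11 December 2016 is a Sunday, so it moves to the next business day, 12 December 2016 (Monday).
So the filing is due 12 December 2016.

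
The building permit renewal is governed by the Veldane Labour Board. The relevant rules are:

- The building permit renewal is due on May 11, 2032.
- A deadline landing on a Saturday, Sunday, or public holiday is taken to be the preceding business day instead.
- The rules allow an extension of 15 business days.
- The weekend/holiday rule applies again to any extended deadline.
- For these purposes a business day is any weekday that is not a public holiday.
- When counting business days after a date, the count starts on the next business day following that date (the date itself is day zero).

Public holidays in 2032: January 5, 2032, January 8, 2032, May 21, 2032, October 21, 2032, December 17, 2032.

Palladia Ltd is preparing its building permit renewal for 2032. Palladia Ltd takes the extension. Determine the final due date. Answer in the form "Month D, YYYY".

Start from the fixed due date, May 11, 2032.
May 11, 2032 is a Tuesday and not a listed holiday, so it stands.
Applying the 15-business-day extension: 15 business days after May 11, 2032 is June 2, 2032.
June 2, 2032 falls on a Wednesday, which is a business day, so no adjustment is needed.
So the filing is due June 2, 2032.

June 2, 2032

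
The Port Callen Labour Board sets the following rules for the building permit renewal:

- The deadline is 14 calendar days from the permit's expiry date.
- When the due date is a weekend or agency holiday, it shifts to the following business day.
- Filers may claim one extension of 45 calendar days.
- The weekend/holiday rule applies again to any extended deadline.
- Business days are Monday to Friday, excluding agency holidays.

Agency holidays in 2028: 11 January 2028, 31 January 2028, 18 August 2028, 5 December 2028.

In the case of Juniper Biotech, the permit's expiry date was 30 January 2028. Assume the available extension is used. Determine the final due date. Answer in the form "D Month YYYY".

From 30 January 2028, 14 calendar days later is 13 February 2028.
13 February 2028 is a Sunday, so it moves to the next business day, 14 February 2028 (Monday).
The 45-calendar-day extension moves the deadline from 14 February 2028 to 30 March 2028.
30 March 2028 falls on a Thursday, which is a business day, so no adjustment is needed.
So the filing is due 30 March 2028.

30 March 2028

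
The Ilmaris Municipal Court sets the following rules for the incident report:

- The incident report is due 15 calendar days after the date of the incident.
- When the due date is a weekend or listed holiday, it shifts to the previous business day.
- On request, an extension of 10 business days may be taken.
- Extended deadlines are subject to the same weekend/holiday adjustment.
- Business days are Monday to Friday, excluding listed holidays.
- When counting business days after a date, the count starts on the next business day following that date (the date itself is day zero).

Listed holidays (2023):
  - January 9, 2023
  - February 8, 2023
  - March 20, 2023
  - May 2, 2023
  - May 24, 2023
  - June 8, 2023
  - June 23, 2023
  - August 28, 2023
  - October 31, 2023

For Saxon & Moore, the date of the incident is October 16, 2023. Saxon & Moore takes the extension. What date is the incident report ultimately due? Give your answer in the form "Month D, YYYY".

November 14, 2023

Trigger date October 16, 2023 + 15 calendar days = October 31, 2023.
October 31, 2023 falls on a listed holiday. Rolling to the preceding business day gives October 30, 2023, a Monday.
Applying the 10-business-day extension: 10 business days after October 30, 2023 is November 14, 2023.
Since November 14, 2023 is a Tuesday and not a holiday, the date is unchanged.
The final due date is November 14, 2023.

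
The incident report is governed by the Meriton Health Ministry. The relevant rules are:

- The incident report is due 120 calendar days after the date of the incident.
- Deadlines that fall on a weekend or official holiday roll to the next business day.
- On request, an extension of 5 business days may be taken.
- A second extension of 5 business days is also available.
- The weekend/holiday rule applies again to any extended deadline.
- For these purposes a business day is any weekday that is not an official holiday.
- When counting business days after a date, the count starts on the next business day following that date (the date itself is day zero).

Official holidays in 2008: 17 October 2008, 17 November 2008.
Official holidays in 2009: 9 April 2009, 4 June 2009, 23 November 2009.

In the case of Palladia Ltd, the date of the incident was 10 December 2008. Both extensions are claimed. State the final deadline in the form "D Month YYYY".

From 10 December 2008, 120 calendar days later is 9 April 2009.
Because 9 April 2009 is a listed holiday, the deadline becomes 10 April 2009 (Friday).
Counting 5 further business days from 10 April 2009 reaches 17 April 2009.
17 April 2009 (Friday) is already a business day.
The 5-business-day extension runs from 17 April 2009 to 24 April 2009.
24 April 2009 is a Friday and not a listed holiday, so it stands.
Final deadline: 24 April 2009.

24 April 2009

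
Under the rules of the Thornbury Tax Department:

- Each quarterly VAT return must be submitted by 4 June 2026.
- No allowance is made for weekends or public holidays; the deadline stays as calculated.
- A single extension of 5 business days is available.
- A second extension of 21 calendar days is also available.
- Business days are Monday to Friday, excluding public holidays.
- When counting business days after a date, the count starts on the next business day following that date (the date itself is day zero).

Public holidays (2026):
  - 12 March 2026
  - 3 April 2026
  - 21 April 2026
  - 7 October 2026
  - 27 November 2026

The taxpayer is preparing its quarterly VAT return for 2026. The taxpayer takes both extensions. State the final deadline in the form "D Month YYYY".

2 July 2026

The statutory due date is 4 June 2026.
4 June 2026 is a Thursday; no weekend or holiday adjustment applies.
The 5-business-day extension runs from 4 June 2026 to 11 June 2026.
11 June 2026 is a Thursday; no weekend or holiday adjustment applies.
With the 21-day extension, 11 June 2026 becomes 2 July 2026.
2 July 2026 is a Thursday; no weekend or holiday adjustment applies.
The final due date is 2 July 2026.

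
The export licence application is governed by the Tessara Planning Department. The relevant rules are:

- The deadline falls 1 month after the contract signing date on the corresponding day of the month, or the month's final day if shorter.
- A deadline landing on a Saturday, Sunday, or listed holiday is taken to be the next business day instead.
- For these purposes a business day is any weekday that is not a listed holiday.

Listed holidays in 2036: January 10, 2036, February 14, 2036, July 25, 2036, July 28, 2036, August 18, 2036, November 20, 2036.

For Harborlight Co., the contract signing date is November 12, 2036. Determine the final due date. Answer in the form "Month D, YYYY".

1 month from November 12, 2036 is December 12, 2036.
December 12, 2036 (Friday) is already a business day.
Final deadline: December 12, 2036.

December 12, 2036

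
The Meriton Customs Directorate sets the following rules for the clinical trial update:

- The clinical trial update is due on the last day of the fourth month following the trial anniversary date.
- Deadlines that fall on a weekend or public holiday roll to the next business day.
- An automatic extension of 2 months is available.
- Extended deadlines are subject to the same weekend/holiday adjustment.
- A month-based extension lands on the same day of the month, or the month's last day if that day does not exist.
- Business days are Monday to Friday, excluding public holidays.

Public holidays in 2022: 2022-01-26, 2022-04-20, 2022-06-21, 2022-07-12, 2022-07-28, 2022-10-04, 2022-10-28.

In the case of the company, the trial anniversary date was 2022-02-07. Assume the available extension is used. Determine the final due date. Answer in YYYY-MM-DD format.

2022-08-30

4 months after 2022-02-07 is June 2022; that month ends on 2022-06-30.
2022-06-30 is a Thursday and not a listed holiday, so it stands.
The 2 months extension carries 2022-06-30 to 2022-08-30.
2022-08-30 falls on a Tuesday, which is a business day, so no adjustment is needed.
Final deadline: 2022-08-30.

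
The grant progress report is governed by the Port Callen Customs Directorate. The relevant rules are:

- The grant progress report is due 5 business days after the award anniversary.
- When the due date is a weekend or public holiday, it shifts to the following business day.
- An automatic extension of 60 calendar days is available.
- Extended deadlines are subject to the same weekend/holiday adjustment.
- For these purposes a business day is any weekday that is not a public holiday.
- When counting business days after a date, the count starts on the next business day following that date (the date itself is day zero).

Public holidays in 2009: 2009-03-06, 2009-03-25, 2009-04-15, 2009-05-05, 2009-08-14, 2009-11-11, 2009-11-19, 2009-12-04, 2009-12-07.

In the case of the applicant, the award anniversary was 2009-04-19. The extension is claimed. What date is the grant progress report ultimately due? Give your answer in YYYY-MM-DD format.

2009-06-23

Counting 5 business days after 2009-04-19 (skipping weekends and listed holidays) reaches 2009-04-24.
2009-04-24 falls on a Friday, which is a business day, so no adjustment is needed.
With the 60-day extension, 2009-04-24 becomes 2009-06-23.
2009-06-23 falls on a Tuesday, which is a business day, so no adjustment is needed.
Deadline: 2009-06-23.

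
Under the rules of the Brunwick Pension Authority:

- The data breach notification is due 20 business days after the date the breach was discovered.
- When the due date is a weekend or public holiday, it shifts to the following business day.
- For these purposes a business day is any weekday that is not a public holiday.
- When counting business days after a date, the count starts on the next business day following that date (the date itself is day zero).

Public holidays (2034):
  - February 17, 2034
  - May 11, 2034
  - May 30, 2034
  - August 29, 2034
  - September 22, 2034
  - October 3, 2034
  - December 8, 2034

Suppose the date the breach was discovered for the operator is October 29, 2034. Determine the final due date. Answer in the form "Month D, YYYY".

20 business days after October 29, 2034, excluding weekends and holidays, is November 24, 2034.
November 24, 2034 falls on a Friday, which is a business day, so no adjustment is needed.
The final due date is November 24, 2034.

November 24, 2034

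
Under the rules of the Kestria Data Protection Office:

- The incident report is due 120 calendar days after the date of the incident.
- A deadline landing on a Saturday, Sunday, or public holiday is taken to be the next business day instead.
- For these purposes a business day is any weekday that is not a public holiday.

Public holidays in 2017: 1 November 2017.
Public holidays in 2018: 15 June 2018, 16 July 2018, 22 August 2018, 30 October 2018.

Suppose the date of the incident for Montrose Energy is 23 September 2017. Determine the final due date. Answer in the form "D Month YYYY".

22 January 2018

Adding 120 calendar days to 23 September 2017 gives 21 January 2018.
21 January 2018 falls on a Sunday. Rolling to the next business day gives 22 January 2018, a Monday.
The final due date is 22 January 2018.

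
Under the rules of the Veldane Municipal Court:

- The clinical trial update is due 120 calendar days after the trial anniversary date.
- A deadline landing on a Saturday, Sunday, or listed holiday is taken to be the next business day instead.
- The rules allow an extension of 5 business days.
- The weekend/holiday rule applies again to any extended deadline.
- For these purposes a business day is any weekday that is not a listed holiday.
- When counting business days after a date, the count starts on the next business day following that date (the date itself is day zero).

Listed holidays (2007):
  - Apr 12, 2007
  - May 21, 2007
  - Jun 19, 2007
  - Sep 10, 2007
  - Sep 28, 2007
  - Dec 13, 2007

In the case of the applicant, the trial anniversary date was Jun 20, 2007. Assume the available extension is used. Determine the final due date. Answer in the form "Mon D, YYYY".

Adding 120 calendar days to Jun 20, 2007 gives Oct 18, 2007.
Oct 18, 2007 is a Thursday and not a listed holiday, so it stands.
The 5-business-day extension runs from Oct 18, 2007 to Oct 25, 2007.
Oct 25, 2007 is a Thursday and not a listed holiday, so it stands.
So the filing is due Oct 25, 2007.

Oct 25, 2007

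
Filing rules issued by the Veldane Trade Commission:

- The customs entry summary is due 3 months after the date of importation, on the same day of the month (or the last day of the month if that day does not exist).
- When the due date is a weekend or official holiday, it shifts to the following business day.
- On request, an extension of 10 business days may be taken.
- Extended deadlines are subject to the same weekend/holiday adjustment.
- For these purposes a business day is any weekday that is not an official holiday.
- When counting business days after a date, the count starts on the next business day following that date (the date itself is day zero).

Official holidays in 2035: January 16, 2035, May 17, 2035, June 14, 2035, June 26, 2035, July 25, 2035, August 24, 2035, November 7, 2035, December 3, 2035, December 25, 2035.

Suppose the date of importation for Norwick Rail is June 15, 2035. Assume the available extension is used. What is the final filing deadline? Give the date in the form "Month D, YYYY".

October 1, 2035

Moving 3 months forward from June 15, 2035 on the corresponding day gives September 15, 2035.
Because September 15, 2035 is a Saturday, the deadline becomes September 17, 2035 (Monday).
Counting 10 further business days from September 17, 2035 reaches October 1, 2035.
October 1, 2035 (Monday) is already a business day.
The final due date is October 1, 2035.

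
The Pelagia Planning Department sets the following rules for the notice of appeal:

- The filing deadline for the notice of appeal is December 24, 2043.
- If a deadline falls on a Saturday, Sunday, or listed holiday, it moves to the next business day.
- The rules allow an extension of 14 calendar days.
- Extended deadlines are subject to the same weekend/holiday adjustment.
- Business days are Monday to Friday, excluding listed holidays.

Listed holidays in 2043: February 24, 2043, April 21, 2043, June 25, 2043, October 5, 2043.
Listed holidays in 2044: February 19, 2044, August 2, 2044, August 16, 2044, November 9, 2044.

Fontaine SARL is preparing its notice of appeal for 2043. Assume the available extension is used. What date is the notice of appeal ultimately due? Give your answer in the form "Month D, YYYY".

The stated deadline is December 24, 2043.
December 24, 2043 (Thursday) is already a business day.
With the 14-day extension, December 24, 2043 becomes January 7, 2044.
January 7, 2044 is a Thursday and not a listed holiday, so it stands.
Final deadline: January 7, 2044.

January 7, 2044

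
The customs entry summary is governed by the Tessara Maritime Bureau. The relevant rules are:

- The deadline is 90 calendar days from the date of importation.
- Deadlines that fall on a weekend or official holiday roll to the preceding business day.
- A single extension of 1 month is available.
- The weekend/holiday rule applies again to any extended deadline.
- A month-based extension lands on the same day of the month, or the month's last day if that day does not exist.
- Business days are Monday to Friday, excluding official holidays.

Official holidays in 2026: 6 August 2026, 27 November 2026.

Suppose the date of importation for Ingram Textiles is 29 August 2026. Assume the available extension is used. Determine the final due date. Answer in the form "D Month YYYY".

Adding 90 calendar days to 29 August 2026 gives 27 November 2026.
27 November 2026 falls on a listed holiday. Rolling to the preceding business day gives 26 November 2026, a Thursday.
The 1 month extension carries 26 November 2026 to 26 December 2026.
26 December 2026 is a Saturday; the preceding business day is 25 December 2026 (Friday).
Deadline: 25 December 2026.

25 December 2026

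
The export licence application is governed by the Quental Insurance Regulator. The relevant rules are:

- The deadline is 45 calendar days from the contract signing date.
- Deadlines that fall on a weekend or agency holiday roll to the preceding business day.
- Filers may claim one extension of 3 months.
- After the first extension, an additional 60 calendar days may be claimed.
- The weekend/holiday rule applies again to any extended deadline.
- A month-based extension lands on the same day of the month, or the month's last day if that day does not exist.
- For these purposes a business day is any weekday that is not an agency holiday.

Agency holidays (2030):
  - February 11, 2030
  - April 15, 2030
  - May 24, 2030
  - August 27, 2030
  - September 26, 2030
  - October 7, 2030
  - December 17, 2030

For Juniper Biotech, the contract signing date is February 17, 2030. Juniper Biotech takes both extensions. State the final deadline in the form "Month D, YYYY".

August 30, 2030

Trigger date February 17, 2030 + 45 calendar days = April 3, 2030.
Since April 3, 2030 is a Wednesday and not a holiday, the date is unchanged.
Add 3 months to April 3, 2030: July 3, 2030.
July 3, 2030 is a Wednesday and not a listed holiday, so it stands.
Applying the 60-calendar-day extension: July 3, 2030 + 60 days = September 1, 2030.
September 1, 2030 falls on a Sunday. Rolling to the preceding business day gives August 30, 2030, a Friday.
So the filing is due August 30, 2030.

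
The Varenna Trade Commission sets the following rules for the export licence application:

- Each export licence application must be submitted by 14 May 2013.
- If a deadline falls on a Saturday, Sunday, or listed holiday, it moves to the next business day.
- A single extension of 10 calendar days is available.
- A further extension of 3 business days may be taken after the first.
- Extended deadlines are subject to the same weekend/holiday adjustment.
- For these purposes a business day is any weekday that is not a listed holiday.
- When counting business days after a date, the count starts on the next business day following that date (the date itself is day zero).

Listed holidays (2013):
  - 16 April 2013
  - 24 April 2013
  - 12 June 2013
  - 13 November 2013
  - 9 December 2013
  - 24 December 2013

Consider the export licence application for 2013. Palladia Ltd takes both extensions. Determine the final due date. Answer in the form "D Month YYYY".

29 May 2013

The statutory due date is 14 May 2013.
Since 14 May 2013 is a Tuesday and not a holiday, the date is unchanged.
With the 10-day extension, 14 May 2013 becomes 24 May 2013.
24 May 2013 (Friday) is already a business day.
Counting 3 further business days from 24 May 2013 reaches 29 May 2013.
Since 29 May 2013 is a Wednesday and not a holiday, the date is unchanged.
Deadline: 29 May 2013.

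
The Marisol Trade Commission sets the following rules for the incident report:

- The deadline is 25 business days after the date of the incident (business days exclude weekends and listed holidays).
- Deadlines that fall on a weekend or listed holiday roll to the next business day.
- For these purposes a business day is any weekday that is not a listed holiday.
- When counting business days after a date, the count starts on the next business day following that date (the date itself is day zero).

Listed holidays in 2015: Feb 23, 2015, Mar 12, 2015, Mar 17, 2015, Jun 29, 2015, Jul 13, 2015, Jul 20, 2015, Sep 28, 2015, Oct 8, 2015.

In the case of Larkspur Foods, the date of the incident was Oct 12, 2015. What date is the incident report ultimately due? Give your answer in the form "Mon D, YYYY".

Counting 25 business days after Oct 12, 2015 (skipping weekends and listed holidays) reaches Nov 16, 2015.
Nov 16, 2015 falls on a Monday, which is a business day, so no adjustment is needed.
So the filing is due Nov 16, 2015.

Nov 16, 2015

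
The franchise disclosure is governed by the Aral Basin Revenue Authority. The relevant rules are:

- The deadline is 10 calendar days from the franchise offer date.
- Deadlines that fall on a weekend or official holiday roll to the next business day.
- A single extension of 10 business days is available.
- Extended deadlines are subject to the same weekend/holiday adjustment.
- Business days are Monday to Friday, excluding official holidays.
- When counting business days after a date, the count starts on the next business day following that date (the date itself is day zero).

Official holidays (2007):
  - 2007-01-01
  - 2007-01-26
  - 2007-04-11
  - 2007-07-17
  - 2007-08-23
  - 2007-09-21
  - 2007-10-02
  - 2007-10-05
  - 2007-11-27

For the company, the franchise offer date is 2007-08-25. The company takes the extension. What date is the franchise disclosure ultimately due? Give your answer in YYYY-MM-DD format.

2007-09-18

Adding 10 calendar days to 2007-08-25 gives 2007-09-04.
2007-09-04 (Tuesday) is already a business day.
The 10-business-day extension runs from 2007-09-04 to 2007-09-18.
2007-09-18 is a Tuesday and not a listed holiday, so it stands.
So the filing is due 2007-09-18.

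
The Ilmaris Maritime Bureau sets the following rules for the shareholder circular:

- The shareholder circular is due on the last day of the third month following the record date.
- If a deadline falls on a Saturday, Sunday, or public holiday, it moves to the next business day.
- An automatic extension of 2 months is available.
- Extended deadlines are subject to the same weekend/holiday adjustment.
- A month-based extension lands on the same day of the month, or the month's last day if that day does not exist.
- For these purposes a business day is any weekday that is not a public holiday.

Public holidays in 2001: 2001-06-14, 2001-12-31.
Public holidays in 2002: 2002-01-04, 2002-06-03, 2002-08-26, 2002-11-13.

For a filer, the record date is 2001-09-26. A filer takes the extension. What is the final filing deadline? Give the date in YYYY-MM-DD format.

3 months after 2001-09-26 falls in December 2001; the last day of that month is 2001-12-31.
2001-12-31 is a listed holiday, so it moves to the next business day, 2002-01-01 (Tuesday).
Add 2 months to 2002-01-01: 2002-03-01.
2002-03-01 (Friday) is already a business day.
The final due date is 2002-03-01.

2002-03-01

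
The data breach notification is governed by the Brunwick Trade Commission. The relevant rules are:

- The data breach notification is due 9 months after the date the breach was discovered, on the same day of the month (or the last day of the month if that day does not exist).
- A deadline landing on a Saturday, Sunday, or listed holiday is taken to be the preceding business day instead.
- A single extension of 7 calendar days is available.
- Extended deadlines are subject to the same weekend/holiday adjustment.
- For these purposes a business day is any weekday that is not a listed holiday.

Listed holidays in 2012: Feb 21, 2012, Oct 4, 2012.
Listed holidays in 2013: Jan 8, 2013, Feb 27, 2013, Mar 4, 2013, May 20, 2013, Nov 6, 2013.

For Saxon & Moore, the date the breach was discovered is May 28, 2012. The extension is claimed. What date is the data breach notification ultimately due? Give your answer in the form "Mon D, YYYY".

9 months from May 28, 2012 is Feb 28, 2013.
Since Feb 28, 2013 is a Thursday and not a holiday, the date is unchanged.
Applying the 7-calendar-day extension: Feb 28, 2013 + 7 days = Mar 7, 2013.
Mar 7, 2013 is a Thursday and not a listed holiday, so it stands.
Deadline: Mar 7, 2013.

Mar 7, 2013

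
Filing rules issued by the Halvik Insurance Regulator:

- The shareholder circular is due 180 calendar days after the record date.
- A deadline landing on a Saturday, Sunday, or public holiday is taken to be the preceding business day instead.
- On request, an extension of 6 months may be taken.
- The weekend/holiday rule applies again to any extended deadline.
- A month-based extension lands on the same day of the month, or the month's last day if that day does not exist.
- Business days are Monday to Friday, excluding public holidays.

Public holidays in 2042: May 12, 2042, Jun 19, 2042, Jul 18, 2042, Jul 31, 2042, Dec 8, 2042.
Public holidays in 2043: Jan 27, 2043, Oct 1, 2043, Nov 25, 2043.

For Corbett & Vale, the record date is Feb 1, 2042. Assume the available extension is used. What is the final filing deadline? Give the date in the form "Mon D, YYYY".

Adding 180 calendar days to Feb 1, 2042 gives Jul 31, 2042.
Jul 31, 2042 is a listed holiday; the preceding business day is Jul 30, 2042 (Wednesday).
Add 6 months to Jul 30, 2042: Jan 30, 2043.
Jan 30, 2043 (Friday) is already a business day.
So the filing is due Jan 30, 2043.

Jan 30, 2043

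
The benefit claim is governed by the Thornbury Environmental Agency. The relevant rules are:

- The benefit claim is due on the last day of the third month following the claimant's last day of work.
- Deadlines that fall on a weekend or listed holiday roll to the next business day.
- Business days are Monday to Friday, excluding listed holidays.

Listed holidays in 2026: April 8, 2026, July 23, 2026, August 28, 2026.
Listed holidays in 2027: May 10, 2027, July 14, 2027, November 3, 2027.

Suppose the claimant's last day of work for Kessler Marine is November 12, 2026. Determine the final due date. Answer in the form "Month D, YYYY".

3 months after November 12, 2026 falls in February 2027; the last day of that month is February 28, 2027.
February 28, 2027 is a Sunday; the next business day is March 1, 2027 (Monday).
Deadline: March 1, 2027.

March 1, 2027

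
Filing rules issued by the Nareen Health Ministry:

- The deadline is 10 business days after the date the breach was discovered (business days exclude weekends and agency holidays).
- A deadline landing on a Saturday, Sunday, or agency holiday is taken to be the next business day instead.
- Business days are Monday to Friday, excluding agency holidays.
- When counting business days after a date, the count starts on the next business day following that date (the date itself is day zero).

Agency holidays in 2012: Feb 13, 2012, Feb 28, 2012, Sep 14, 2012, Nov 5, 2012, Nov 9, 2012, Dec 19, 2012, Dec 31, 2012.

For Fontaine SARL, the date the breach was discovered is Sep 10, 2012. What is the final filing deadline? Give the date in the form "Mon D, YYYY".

Counting 10 business days after Sep 10, 2012 (skipping weekends and listed holidays) reaches Sep 25, 2012.
Since Sep 25, 2012 is a Tuesday and not a holiday, the date is unchanged.
So the filing is due Sep 25, 2012.

Sep 25, 2012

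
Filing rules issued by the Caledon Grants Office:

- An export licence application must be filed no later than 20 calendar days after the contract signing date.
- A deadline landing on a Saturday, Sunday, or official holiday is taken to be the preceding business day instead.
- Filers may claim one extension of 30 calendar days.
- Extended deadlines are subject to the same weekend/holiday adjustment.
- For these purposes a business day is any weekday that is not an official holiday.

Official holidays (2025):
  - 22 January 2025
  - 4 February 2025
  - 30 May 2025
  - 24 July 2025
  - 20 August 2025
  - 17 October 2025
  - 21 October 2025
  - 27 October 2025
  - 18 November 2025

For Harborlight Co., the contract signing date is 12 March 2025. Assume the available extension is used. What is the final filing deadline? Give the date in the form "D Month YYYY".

1 May 2025

Trigger date 12 March 2025 + 20 calendar days = 1 April 2025.
1 April 2025 (Tuesday) is already a business day.
Applying the 30-calendar-day extension: 1 April 2025 + 30 days = 1 May 2025.
1 May 2025 is a Thursday and not a listed holiday, so it stands.
So the filing is due 1 May 2025.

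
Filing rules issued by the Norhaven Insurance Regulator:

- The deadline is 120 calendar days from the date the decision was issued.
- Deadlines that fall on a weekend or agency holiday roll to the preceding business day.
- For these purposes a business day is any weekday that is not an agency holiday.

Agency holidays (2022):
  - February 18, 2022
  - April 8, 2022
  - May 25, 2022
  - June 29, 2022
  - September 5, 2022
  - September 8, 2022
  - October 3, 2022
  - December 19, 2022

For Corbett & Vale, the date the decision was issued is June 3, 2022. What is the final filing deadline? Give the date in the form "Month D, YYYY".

September 30, 2022

From June 3, 2022, 120 calendar days later is October 1, 2022.
October 1, 2022 is a Saturday; the preceding business day is September 30, 2022 (Friday).
So the filing is due September 30, 2022.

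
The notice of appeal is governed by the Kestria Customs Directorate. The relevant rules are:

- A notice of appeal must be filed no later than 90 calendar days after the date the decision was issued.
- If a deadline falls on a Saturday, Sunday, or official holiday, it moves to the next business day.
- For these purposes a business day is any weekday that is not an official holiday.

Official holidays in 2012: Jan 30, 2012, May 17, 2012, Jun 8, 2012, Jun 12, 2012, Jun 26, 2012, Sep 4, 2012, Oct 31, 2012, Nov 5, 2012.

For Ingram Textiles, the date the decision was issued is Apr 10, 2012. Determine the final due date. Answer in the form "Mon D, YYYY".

Trigger date Apr 10, 2012 + 90 calendar days = Jul 9, 2012.
Jul 9, 2012 falls on a Monday, which is a business day, so no adjustment is needed.
Final deadline: Jul 9, 2012.

Jul 9, 2012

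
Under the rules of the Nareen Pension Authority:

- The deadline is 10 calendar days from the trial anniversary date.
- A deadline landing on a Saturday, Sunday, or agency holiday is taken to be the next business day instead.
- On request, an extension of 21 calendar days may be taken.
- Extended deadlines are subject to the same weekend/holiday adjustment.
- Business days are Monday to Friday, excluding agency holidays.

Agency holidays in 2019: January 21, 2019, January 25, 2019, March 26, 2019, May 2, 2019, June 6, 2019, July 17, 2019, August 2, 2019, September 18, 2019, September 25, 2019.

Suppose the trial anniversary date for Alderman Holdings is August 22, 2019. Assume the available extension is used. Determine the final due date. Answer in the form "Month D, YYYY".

September 23, 2019

From August 22, 2019, 10 calendar days later is September 1, 2019.
September 1, 2019 is a Sunday; the next business day is September 2, 2019 (Monday).
The 21-calendar-day extension moves the deadline from September 2, 2019 to September 23, 2019.
September 23, 2019 is a Monday and not a listed holiday, so it stands.
Deadline: September 23, 2019.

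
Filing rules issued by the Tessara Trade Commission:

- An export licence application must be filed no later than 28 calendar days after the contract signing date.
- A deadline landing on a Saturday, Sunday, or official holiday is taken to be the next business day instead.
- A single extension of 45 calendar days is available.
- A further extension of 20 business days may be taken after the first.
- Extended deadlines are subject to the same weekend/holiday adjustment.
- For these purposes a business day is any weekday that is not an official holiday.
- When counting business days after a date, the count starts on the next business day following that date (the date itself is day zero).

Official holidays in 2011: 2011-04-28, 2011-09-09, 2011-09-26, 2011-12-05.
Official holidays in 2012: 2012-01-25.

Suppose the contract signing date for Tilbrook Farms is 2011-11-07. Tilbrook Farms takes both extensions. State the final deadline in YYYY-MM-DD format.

From 2011-11-07, 28 calendar days later is 2011-12-05.
2011-12-05 is a listed holiday; the next business day is 2011-12-06 (Tuesday).
Add the 45 calendar-day extension to 2011-12-06: 2012-01-20.
2012-01-20 (Friday) is already a business day.
The 20-business-day extension runs from 2012-01-20 to 2012-02-20.
2012-02-20 falls on a Monday, which is a business day, so no adjustment is needed.
Final deadline: 2012-02-20.

2012-02-20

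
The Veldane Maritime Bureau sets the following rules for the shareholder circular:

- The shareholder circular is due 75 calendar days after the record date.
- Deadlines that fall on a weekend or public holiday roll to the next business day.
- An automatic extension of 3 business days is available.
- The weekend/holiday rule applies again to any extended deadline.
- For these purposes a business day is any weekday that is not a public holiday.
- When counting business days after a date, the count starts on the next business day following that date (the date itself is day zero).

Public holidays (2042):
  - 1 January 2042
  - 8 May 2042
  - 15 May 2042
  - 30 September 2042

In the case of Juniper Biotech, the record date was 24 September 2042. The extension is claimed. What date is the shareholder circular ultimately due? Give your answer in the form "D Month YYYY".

11 December 2042

Trigger date 24 September 2042 + 75 calendar days = 8 December 2042.
8 December 2042 is a Monday and not a listed holiday, so it stands.
The 3-business-day extension runs from 8 December 2042 to 11 December 2042.
11 December 2042 (Thursday) is already a business day.
The final due date is 11 December 2042.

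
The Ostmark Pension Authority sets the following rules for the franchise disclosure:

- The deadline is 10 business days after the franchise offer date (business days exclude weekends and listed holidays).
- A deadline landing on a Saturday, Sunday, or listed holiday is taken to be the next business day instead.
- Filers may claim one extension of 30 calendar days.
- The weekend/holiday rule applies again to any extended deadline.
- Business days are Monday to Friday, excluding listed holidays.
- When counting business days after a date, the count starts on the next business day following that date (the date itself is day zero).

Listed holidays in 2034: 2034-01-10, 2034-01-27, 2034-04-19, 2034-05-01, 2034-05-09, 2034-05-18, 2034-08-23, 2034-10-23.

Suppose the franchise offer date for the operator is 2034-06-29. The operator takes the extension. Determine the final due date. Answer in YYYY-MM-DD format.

2034-08-14

10 business days after 2034-06-29, excluding weekends and holidays, is 2034-07-13.
Since 2034-07-13 is a Thursday and not a holiday, the date is unchanged.
Add the 30 calendar-day extension to 2034-07-13: 2034-08-12.
2034-08-12 falls on a Saturday. Rolling to the next business day gives 2034-08-14, a Monday.
Deadline: 2034-08-14.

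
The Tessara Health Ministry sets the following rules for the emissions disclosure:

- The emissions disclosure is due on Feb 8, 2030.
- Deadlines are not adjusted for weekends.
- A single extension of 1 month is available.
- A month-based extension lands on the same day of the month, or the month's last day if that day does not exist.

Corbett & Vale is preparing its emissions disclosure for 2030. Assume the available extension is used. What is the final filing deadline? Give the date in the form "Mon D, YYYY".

The statutory due date is Feb 8, 2030.
Feb 8, 2030 is a Friday; no weekend or holiday adjustment applies.
Applying the 1 month extension: 1 month after Feb 8, 2030 is Mar 8, 2030.
No adjustment is made for weekends or holidays, so Mar 8, 2030 stands.
So the filing is due Mar 8, 2030.

Mar 8, 2030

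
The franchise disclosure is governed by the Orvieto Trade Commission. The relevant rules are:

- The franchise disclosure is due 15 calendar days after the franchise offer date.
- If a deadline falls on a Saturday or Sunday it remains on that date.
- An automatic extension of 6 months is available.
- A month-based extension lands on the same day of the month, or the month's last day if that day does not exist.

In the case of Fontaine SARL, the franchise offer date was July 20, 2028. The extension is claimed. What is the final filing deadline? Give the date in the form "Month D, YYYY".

15 calendar days after July 20, 2028 is August 4, 2028.
August 4, 2028 falls on a Friday. The rules make no weekend/holiday allowance, so it remains August 4, 2028.
The 6 months extension carries August 4, 2028 to February 4, 2029.
February 4, 2029 is a Sunday; no weekend or holiday adjustment applies.
So the filing is due February 4, 2029.

February 4, 2029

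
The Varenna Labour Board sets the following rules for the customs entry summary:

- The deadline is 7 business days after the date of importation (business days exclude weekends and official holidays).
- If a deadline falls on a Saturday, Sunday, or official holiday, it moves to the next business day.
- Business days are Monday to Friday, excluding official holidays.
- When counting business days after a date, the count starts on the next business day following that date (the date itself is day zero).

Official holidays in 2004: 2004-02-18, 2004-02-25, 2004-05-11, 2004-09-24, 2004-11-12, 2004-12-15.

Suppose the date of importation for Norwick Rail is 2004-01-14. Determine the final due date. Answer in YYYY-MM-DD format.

2004-01-23

Counting 7 business days after 2004-01-14 (skipping weekends and listed holidays) reaches 2004-01-23.
2004-01-23 (Friday) is already a business day.
Deadline: 2004-01-23.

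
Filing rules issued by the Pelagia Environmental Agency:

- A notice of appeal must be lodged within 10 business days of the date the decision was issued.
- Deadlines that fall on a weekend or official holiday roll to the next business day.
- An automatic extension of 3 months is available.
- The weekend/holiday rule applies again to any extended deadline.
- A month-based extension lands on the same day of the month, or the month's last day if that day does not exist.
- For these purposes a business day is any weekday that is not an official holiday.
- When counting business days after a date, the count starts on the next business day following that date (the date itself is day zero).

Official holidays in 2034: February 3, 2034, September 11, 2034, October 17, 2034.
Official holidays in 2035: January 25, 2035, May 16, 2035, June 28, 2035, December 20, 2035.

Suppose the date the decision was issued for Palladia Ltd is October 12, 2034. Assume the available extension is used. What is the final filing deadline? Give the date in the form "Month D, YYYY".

10 business days after October 12, 2034, excluding weekends and holidays, is October 27, 2034.
Since October 27, 2034 is a Friday and not a holiday, the date is unchanged.
Add 3 months to October 27, 2034: January 27, 2035.
January 27, 2035 is a Saturday, so it moves to the next business day, January 29, 2035 (Monday).
Final deadline: January 29, 2035.

January 29, 2035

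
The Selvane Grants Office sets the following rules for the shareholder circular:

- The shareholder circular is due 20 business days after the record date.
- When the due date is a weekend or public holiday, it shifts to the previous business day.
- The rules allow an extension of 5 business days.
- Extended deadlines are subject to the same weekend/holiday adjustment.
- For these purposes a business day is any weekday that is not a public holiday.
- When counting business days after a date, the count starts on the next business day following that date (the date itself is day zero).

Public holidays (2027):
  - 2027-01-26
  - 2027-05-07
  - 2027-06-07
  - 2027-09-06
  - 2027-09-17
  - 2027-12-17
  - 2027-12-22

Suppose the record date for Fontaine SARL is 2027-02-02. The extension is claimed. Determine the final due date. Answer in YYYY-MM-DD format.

20 business days after 2027-02-02, excluding weekends and holidays, is 2027-03-02.
2027-03-02 falls on a Tuesday, which is a business day, so no adjustment is needed.
The 5-business-day extension runs from 2027-03-02 to 2027-03-09.
2027-03-09 is a Tuesday and not a listed holiday, so it stands.
The final due date is 2027-03-09.

2027-03-09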